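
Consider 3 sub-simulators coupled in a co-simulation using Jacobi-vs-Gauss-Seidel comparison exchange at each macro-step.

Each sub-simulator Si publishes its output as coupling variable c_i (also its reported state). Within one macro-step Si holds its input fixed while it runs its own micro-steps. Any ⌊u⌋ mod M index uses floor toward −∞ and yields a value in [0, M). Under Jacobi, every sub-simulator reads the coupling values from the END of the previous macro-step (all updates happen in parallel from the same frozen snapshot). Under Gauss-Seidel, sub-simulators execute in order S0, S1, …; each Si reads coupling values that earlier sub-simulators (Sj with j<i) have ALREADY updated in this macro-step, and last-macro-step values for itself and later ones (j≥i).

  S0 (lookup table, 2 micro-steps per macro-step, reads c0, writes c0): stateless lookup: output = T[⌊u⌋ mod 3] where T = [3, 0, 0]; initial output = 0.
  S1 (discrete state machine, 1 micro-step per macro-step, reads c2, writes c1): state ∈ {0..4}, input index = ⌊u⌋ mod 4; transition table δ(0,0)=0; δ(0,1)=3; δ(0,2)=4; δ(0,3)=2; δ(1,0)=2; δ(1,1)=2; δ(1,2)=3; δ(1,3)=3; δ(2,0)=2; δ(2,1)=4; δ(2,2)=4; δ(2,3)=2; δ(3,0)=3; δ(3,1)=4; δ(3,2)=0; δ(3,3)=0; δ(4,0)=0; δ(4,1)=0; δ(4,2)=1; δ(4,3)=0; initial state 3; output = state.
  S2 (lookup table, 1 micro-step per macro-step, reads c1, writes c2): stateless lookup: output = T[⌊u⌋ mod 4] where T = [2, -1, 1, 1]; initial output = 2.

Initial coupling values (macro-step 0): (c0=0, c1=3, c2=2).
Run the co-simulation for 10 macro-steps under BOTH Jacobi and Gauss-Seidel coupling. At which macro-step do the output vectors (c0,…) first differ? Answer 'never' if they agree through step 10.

first divergence at macro-step: 1

[Jacobi] macro 1: S0 reads c0=0 → after 2×micro: 3; S1 reads c2=2 → after 1×micro: 0; S2 reads c1=3 → after 1×micro: 1 ⇒ (c0=3, c1=0, c2=1)
[Jacobi] macro 2: S0 reads c0=3 → after 2×micro: 3; S1 reads c2=1 → after 1×micro: 3; S2 reads c1=0 → after 1×micro: 2 ⇒ (c0=3, c1=3, c2=2)
[Jacobi] macro 3: S0 reads c0=3 → after 2×micro: 3; S1 reads c2=2 → after 1×micro: 0; S2 reads c1=3 → after 1×micro: 1 ⇒ (c0=3, c1=0, c2=1)
[Jacobi] macro 4: S0 reads c0=3 → after 2×micro: 3; S1 reads c2=1 → after 1×micro: 3; S2 reads c1=0 → after 1×micro: 2 ⇒ (c0=3, c1=3, c2=2)
[Jacobi] macro 5: S0 reads c0=3 → after 2×micro: 3; S1 reads c2=2 → after 1×micro: 0; S2 reads c1=3 → after 1×micro: 1 ⇒ (c0=3, c1=0, c2=1)
[Jacobi] macro 6: S0 reads c0=3 → after 2×micro: 3; S1 reads c2=1 → after 1×micro: 3; S2 reads c1=0 → after 1×micro: 2 ⇒ (c0=3, c1=3, c2=2)
[Jacobi] macro 7: S0 reads c0=3 → after 2×micro: 3; S1 reads c2=2 → after 1×micro: 0; S2 reads c1=3 → after 1×micro: 1 ⇒ (c0=3, c1=0, c2=1)
[Jacobi] macro 8: S0 reads c0=3 → after 2×micro: 3; S1 reads c2=1 → after 1×micro: 3; S2 reads c1=0 → after 1×micro: 2 ⇒ (c0=3, c1=3, c2=2)
[Jacobi] macro 9: S0 reads c0=3 → after 2×micro: 3; S1 reads c2=2 → after 1×micro: 0; S2 reads c1=3 → after 1×micro: 1 ⇒ (c0=3, c1=0, c2=1)
[Jacobi] macro 10: S0 reads c0=3 → after 2×micro: 3; S1 reads c2=1 → after 1×micro: 3; S2 reads c1=0 → after 1×micro: 2 ⇒ (c0=3, c1=3, c2=2)
[Gauss-Seidel] macro 1: S0 reads c0=0 → after 2×micro: 3; S1 reads c2=2 → after 1×micro: 0; S2 reads c1=0 → after 1×micro: 2 ⇒ (c0=3, c1=0, c2=2)
[Gauss-Seidel] macro 2: S0 reads c0=3 → after 2×micro: 3; S1 reads c2=2 → after 1×micro: 4; S2 reads c1=4 → after 1×micro: 2 ⇒ (c0=3, c1=4, c2=2)
[Gauss-Seidel] macro 3: S0 reads c0=3 → after 2×micro: 3; S1 reads c2=2 → after 1×micro: 1; S2 reads c1=1 → after 1×micro: -1 ⇒ (c0=3, c1=1, c2=-1)
[Gauss-Seidel] macro 4: S0 reads c0=3 → after 2×micro: 3; S1 reads c2=-1 → after 1×micro: 3; S2 reads c1=3 → after 1×micro: 1 ⇒ (c0=3, c1=3, c2=1)
[Gauss-Seidel] macro 5: S0 reads c0=3 → after 2×micro: 3; S1 reads c2=1 → after 1×micro: 4; S2 reads c1=4 → after 1×micro: 2 ⇒ (c0=3, c1=4, c2=2)
[Gauss-Seidel] macro 6: S0 reads c0=3 → after 2×micro: 3; S1 reads c2=2 → after 1×micro: 1; S2 reads c1=1 → after 1×micro: -1 ⇒ (c0=3, c1=1, c2=-1)
[Gauss-Seidel] macro 7: S0 reads c0=3 → after 2×micro: 3; S1 reads c2=-1 → after 1×micro: 3; S2 reads c1=3 → after 1×micro: 1 ⇒ (c0=3, c1=3, c2=1)
[Gauss-Seidel] macro 8: S0 reads c0=3 → after 2×micro: 3; S1 reads c2=1 → after 1×micro: 4; S2 reads c1=4 → after 1×micro: 2 ⇒ (c0=3, c1=4, c2=2)
[Gauss-Seidel] macro 9: S0 reads c0=3 → after 2×micro: 3; S1 reads c2=2 → after 1×micro: 1; S2 reads c1=1 → after 1×micro: -1 ⇒ (c0=3, c1=1, c2=-1)
[Gauss-Seidel] macro 10: S0 reads c0=3 → after 2×micro: 3; S1 reads c2=-1 → after 1×micro: 3; S2 reads c1=3 → after 1×micro: 1 ⇒ (c0=3, c1=3, c2=1)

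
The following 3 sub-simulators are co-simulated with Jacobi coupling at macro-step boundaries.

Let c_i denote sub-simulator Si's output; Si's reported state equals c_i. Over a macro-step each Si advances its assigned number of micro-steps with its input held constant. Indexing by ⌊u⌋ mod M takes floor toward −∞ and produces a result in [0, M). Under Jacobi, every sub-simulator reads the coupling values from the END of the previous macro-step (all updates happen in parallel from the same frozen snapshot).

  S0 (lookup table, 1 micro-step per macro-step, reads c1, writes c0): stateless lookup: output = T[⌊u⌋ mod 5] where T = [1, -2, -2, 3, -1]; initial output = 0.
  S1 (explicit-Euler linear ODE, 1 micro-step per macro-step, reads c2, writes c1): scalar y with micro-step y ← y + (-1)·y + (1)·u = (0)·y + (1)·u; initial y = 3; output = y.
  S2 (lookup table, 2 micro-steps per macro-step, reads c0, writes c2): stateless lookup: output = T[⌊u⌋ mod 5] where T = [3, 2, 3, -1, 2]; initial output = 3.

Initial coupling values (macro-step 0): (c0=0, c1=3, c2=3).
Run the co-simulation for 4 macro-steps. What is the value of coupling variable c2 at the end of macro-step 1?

c2 at macro-step 1 = 3

macro 1: S0 reads c1=3 → after 1×micro: 3; S1 reads c2=3 → after 1×micro: 3; S2 reads c0=0 → after 2×micro: 3 ⇒ (c0=3, c1=3, c2=3)
macro 2: S0 reads c1=3 → after 1×micro: 3; S1 reads c2=3 → after 1×micro: 3; S2 reads c0=3 → after 2×micro: -1 ⇒ (c0=3, c1=3, c2=-1)
macro 3: S0 reads c1=3 → after 1×micro: 3; S1 reads c2=-1 → after 1×micro: -1; S2 reads c0=3 → after 2×micro: -1 ⇒ (c0=3, c1=-1, c2=-1)
macro 4: S0 reads c1=-1 → after 1×micro: -1; S1 reads c2=-1 → after 1×micro: -1; S2 reads c0=3 → after 2×micro: -1 ⇒ (c0=-1, c1=-1, c2=-1)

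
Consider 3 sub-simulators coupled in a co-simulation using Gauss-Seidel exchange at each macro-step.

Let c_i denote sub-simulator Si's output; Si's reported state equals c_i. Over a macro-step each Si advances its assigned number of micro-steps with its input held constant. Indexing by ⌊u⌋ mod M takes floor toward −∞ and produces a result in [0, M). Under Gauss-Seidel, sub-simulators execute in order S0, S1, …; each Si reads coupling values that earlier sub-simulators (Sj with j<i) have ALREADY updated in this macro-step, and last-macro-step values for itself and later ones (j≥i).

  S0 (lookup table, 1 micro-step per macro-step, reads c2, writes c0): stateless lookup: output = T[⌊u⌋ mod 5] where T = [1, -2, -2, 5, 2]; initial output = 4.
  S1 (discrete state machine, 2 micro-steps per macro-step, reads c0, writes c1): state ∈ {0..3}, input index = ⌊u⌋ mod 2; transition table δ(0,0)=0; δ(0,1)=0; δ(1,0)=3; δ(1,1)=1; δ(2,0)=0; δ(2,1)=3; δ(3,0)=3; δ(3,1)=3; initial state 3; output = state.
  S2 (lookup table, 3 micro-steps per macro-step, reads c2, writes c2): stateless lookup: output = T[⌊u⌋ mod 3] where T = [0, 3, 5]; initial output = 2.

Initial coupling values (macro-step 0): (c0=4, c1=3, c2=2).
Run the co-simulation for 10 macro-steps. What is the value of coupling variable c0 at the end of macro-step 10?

c0 at macro-step 10 = 1

macro 1: S0 reads c2=2 → after 1×micro: -2; S1 reads c0=-2 → after 2×micro: 3; S2 reads c2=2 → after 3×micro: 5 ⇒ (c0=-2, c1=3, c2=5)
macro 2: S0 reads c2=5 → after 1×micro: 1; S1 reads c0=1 → after 2×micro: 3; S2 reads c2=5 → after 3×micro: 5 ⇒ (c0=1, c1=3, c2=5)
macro 3: S0 reads c2=5 → after 1×micro: 1; S1 reads c0=1 → after 2×micro: 3; S2 reads c2=5 → after 3×micro: 5 ⇒ (c0=1, c1=3, c2=5)
macro 4: S0 reads c2=5 → after 1×micro: 1; S1 reads c0=1 → after 2×micro: 3; S2 reads c2=5 → after 3×micro: 5 ⇒ (c0=1, c1=3, c2=5)
macro 5: S0 reads c2=5 → after 1×micro: 1; S1 reads c0=1 → after 2×micro: 3; S2 reads c2=5 → after 3×micro: 5 ⇒ (c0=1, c1=3, c2=5)
macro 6: S0 reads c2=5 → after 1×micro: 1; S1 reads c0=1 → after 2×micro: 3; S2 reads c2=5 → after 3×micro: 5 ⇒ (c0=1, c1=3, c2=5)
macro 7: S0 reads c2=5 → after 1×micro: 1; S1 reads c0=1 → after 2×micro: 3; S2 reads c2=5 → after 3×micro: 5 ⇒ (c0=1, c1=3, c2=5)
macro 8: S0 reads c2=5 → after 1×micro: 1; S1 reads c0=1 → after 2×micro: 3; S2 reads c2=5 → after 3×micro: 5 ⇒ (c0=1, c1=3, c2=5)
macro 9: S0 reads c2=5 → after 1×micro: 1; S1 reads c0=1 → after 2×micro: 3; S2 reads c2=5 → after 3×micro: 5 ⇒ (c0=1, c1=3, c2=5)
macro 10: S0 reads c2=5 → after 1×micro: 1; S1 reads c0=1 → after 2×micro: 3; S2 reads c2=5 → after 3×micro: 5 ⇒ (c0=1, c1=3, c2=5)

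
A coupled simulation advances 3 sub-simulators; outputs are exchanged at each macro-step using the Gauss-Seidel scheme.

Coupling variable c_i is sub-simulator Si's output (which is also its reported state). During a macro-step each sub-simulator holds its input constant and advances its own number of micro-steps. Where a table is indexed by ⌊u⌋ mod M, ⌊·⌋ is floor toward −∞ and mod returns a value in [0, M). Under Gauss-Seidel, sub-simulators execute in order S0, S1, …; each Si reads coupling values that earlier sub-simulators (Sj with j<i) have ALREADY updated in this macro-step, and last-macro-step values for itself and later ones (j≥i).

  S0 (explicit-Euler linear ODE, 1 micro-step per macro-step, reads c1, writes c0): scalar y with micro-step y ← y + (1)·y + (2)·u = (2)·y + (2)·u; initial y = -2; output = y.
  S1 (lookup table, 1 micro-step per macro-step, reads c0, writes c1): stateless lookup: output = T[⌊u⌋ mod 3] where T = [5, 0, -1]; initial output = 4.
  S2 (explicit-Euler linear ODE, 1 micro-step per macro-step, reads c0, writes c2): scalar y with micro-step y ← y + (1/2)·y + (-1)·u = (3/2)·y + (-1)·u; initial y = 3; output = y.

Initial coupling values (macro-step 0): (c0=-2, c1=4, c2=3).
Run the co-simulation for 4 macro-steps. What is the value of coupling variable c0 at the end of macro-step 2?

macro 1: S0 reads c1=4 → after 1×micro: 4; S1 reads c0=4 → after 1×micro: 0; S2 reads c0=4 → after 1×micro: 1/2 ⇒ (c0=4, c1=0, c2=1/2)
macro 2: S0 reads c1=0 → after 1×micro: 8; S1 reads c0=8 → after 1×micro: -1; S2 reads c0=8 → after 1×micro: -29/4 ⇒ (c0=8, c1=-1, c2=-29/4)
macro 3: S0 reads c1=-1 → after 1×micro: 14; S1 reads c0=14 → after 1×micro: -1; S2 reads c0=14 → after 1×micro: -199/8 ⇒ (c0=14, c1=-1, c2=-199/8)
macro 4: S0 reads c1=-1 → after 1×micro: 26; S1 reads c0=26 → after 1×micro: -1; S2 reads c0=26 → after 1×micro: -1013/16 ⇒ (c0=26, c1=-1, c2=-1013/16)

c0 at macro-step 2 = 8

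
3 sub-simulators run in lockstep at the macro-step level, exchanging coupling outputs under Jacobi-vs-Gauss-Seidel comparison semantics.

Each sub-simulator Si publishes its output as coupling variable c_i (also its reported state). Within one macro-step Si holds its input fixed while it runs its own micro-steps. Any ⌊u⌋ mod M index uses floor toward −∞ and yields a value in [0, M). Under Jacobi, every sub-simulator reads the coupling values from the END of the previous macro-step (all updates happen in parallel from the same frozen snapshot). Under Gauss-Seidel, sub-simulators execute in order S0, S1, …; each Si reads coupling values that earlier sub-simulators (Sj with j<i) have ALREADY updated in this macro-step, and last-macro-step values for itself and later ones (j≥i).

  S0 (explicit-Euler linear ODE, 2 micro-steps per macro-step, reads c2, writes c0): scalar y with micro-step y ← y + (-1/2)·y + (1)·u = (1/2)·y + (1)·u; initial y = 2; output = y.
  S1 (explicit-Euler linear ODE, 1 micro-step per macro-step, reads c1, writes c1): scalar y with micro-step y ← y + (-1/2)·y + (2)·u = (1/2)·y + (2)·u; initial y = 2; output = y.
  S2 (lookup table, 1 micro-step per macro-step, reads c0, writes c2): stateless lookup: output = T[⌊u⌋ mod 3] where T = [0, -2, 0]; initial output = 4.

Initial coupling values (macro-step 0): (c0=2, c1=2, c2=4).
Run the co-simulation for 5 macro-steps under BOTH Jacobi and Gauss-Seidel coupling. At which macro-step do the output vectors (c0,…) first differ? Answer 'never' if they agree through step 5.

[Jacobi] macro 1: S0 reads c2=4 → after 2×micro: 13/2; S1 reads c1=2 → after 1×micro: 5; S2 reads c0=2 → after 1×micro: 0 ⇒ (c0=13/2, c1=5, c2=0)
[Jacobi] macro 2: S0 reads c2=0 → after 2×micro: 13/8; S1 reads c1=5 → after 1×micro: 25/2; S2 reads c0=13/2 → after 1×micro: 0 ⇒ (c0=13/8, c1=25/2, c2=0)
[Jacobi] macro 3: S0 reads c2=0 → after 2×micro: 13/32; S1 reads c1=25/2 → after 1×micro: 125/4; S2 reads c0=13/8 → after 1×micro: -2 ⇒ (c0=13/32, c1=125/4, c2=-2)
[Jacobi] macro 4: S0 reads c2=-2 → after 2×micro: -371/128; S1 reads c1=125/4 → after 1×micro: 625/8; S2 reads c0=13/32 → after 1×micro: 0 ⇒ (c0=-371/128, c1=625/8, c2=0)
[Jacobi] macro 5: S0 reads c2=0 → after 2×micro: -371/512; S1 reads c1=625/8 → after 1×micro: 3125/16; S2 reads c0=-371/128 → after 1×micro: 0 ⇒ (c0=-371/512, c1=3125/16, c2=0)
[Gauss-Seidel] macro 1: S0 reads c2=4 → after 2×micro: 13/2; S1 reads c1=2 → after 1×micro: 5; S2 reads c0=13/2 → after 1×micro: 0 ⇒ (c0=13/2, c1=5, c2=0)
[Gauss-Seidel] macro 2: S0 reads c2=0 → after 2×micro: 13/8; S1 reads c1=5 → after 1×micro: 25/2; S2 reads c0=13/8 → after 1×micro: -2 ⇒ (c0=13/8, c1=25/2, c2=-2)
[Gauss-Seidel] macro 3: S0 reads c2=-2 → after 2×micro: -83/32; S1 reads c1=25/2 → after 1×micro: 125/4; S2 reads c0=-83/32 → after 1×micro: 0 ⇒ (c0=-83/32, c1=125/4, c2=0)
[Gauss-Seidel] macro 4: S0 reads c2=0 → after 2×micro: -83/128; S1 reads c1=125/4 → after 1×micro: 625/8; S2 reads c0=-83/128 → after 1×micro: 0 ⇒ (c0=-83/128, c1=625/8, c2=0)
[Gauss-Seidel] macro 5: S0 reads c2=0 → after 2×micro: -83/512; S1 reads c1=625/8 → after 1×micro: 3125/16; S2 reads c0=-83/512 → after 1×micro: 0 ⇒ (c0=-83/512, c1=3125/16, c2=0)

first divergence at macro-step: 2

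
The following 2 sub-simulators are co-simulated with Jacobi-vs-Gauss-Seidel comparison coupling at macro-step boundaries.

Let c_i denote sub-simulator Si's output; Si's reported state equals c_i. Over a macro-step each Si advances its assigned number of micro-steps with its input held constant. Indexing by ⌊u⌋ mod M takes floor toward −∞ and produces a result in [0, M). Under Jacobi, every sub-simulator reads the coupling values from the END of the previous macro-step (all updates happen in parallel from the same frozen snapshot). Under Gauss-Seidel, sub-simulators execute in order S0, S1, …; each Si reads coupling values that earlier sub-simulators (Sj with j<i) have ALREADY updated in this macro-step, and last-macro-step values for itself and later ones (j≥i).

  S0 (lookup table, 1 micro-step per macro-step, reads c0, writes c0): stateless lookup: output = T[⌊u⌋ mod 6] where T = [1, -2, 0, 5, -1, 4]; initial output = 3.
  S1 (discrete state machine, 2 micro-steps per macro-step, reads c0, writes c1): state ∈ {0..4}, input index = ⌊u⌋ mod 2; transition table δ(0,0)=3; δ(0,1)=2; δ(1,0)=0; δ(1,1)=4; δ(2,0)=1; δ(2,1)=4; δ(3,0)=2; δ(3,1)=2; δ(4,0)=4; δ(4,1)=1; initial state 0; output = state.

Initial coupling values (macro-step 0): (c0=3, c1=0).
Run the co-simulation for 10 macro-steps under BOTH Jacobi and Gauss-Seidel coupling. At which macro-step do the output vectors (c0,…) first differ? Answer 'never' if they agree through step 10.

first divergence at macro-step: never

[Jacobi] macro 1: S0 reads c0=3 → after 1×micro: 5; S1 reads c0=3 → after 2×micro: 4 ⇒ (c0=5, c1=4)
[Jacobi] macro 2: S0 reads c0=5 → after 1×micro: 4; S1 reads c0=5 → after 2×micro: 4 ⇒ (c0=4, c1=4)
[Jacobi] macro 3: S0 reads c0=4 → after 1×micro: -1; S1 reads c0=4 → after 2×micro: 4 ⇒ (c0=-1, c1=4)
[Jacobi] macro 4: S0 reads c0=-1 → after 1×micro: 4; S1 reads c0=-1 → after 2×micro: 4 ⇒ (c0=4, c1=4)
[Jacobi] macro 5: S0 reads c0=4 → after 1×micro: -1; S1 reads c0=4 → after 2×micro: 4 ⇒ (c0=-1, c1=4)
[Jacobi] macro 6: S0 reads c0=-1 → after 1×micro: 4; S1 reads c0=-1 → after 2×micro: 4 ⇒ (c0=4, c1=4)
[Jacobi] macro 7: S0 reads c0=4 → after 1×micro: -1; S1 reads c0=4 → after 2×micro: 4 ⇒ (c0=-1, c1=4)
[Jacobi] macro 8: S0 reads c0=-1 → after 1×micro: 4; S1 reads c0=-1 → after 2×micro: 4 ⇒ (c0=4, c1=4)
[Jacobi] macro 9: S0 reads c0=4 → after 1×micro: -1; S1 reads c0=4 → after 2×micro: 4 ⇒ (c0=-1, c1=4)
[Jacobi] macro 10: S0 reads c0=-1 → after 1×micro: 4; S1 reads c0=-1 → after 2×micro: 4 ⇒ (c0=4, c1=4)
[Gauss-Seidel] macro 1: S0 reads c0=3 → after 1×micro: 5; S1 reads c0=5 → after 2×micro: 4 ⇒ (c0=5, c1=4)
[Gauss-Seidel] macro 2: S0 reads c0=5 → after 1×micro: 4; S1 reads c0=4 → after 2×micro: 4 ⇒ (c0=4, c1=4)
[Gauss-Seidel] macro 3: S0 reads c0=4 → after 1×micro: -1; S1 reads c0=-1 → after 2×micro: 4 ⇒ (c0=-1, c1=4)
[Gauss-Seidel] macro 4: S0 reads c0=-1 → after 1×micro: 4; S1 reads c0=4 → after 2×micro: 4 ⇒ (c0=4, c1=4)
[Gauss-Seidel] macro 5: S0 reads c0=4 → after 1×micro: -1; S1 reads c0=-1 → after 2×micro: 4 ⇒ (c0=-1, c1=4)
[Gauss-Seidel] macro 6: S0 reads c0=-1 → after 1×micro: 4; S1 reads c0=4 → after 2×micro: 4 ⇒ (c0=4, c1=4)
[Gauss-Seidel] macro 7: S0 reads c0=4 → after 1×micro: -1; S1 reads c0=-1 → after 2×micro: 4 ⇒ (c0=-1, c1=4)
[Gauss-Seidel] macro 8: S0 reads c0=-1 → after 1×micro: 4; S1 reads c0=4 → after 2×micro: 4 ⇒ (c0=4, c1=4)
[Gauss-Seidel] macro 9: S0 reads c0=4 → after 1×micro: -1; S1 reads c0=-1 → after 2×micro: 4 ⇒ (c0=-1, c1=4)
[Gauss-Seidel] macro 10: S0 reads c0=-1 → after 1×micro: 4; S1 reads c0=4 → after 2×micro: 4 ⇒ (c0=4, c1=4)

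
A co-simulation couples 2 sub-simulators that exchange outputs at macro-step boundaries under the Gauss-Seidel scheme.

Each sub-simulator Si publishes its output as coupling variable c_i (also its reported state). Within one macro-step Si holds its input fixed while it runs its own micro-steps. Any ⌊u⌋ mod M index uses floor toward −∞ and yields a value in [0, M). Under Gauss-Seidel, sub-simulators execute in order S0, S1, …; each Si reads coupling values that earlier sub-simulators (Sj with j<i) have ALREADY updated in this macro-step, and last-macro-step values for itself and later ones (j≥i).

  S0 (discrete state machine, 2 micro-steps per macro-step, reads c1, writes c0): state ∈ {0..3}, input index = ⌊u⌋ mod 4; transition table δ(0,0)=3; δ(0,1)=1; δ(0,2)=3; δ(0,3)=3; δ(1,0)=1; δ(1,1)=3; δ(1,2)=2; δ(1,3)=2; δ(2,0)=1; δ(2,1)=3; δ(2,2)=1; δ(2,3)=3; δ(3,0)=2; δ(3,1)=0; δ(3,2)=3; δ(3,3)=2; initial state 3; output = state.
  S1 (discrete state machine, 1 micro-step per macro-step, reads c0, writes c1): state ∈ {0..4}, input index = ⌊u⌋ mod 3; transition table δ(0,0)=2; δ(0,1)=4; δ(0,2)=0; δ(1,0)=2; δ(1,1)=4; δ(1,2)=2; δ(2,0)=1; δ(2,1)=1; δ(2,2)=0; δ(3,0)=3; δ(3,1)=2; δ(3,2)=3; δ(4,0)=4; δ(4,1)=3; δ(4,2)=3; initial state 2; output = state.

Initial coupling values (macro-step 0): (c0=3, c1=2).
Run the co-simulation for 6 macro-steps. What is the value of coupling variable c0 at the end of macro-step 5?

macro 1: S0 reads c1=2 → after 2×micro: 3; S1 reads c0=3 → after 1×micro: 1 ⇒ (c0=3, c1=1)
macro 2: S0 reads c1=1 → after 2×micro: 1; S1 reads c0=1 → after 1×micro: 4 ⇒ (c0=1, c1=4)
macro 3: S0 reads c1=4 → after 2×micro: 1; S1 reads c0=1 → after 1×micro: 3 ⇒ (c0=1, c1=3)
macro 4: S0 reads c1=3 → after 2×micro: 3; S1 reads c0=3 → after 1×micro: 3 ⇒ (c0=3, c1=3)
macro 5: S0 reads c1=3 → after 2×micro: 3; S1 reads c0=3 → after 1×micro: 3 ⇒ (c0=3, c1=3)
macro 6: S0 reads c1=3 → after 2×micro: 3; S1 reads c0=3 → after 1×micro: 3 ⇒ (c0=3, c1=3)

c0 at macro-step 5 = 3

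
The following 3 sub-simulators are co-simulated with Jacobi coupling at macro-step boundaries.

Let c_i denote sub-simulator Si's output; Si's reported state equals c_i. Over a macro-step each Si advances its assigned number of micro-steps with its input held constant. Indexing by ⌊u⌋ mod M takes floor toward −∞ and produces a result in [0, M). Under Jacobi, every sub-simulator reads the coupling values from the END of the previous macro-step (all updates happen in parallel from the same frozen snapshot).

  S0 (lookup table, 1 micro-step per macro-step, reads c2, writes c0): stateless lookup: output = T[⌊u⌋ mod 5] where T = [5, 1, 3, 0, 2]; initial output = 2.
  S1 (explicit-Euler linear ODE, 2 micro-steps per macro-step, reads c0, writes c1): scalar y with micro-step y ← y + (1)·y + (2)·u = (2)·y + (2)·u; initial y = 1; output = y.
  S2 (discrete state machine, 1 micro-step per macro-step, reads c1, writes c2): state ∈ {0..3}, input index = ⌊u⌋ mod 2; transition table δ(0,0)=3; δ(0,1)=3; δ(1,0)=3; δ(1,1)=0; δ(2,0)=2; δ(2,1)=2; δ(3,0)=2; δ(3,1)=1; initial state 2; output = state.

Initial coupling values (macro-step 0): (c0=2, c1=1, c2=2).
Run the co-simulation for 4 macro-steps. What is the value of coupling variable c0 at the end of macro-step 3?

macro 1: S0 reads c2=2 → after 1×micro: 3; S1 reads c0=2 → after 2×micro: 16; S2 reads c1=1 → after 1×micro: 2 ⇒ (c0=3, c1=16, c2=2)
macro 2: S0 reads c2=2 → after 1×micro: 3; S1 reads c0=3 → after 2×micro: 82; S2 reads c1=16 → after 1×micro: 2 ⇒ (c0=3, c1=82, c2=2)
macro 3: S0 reads c2=2 → after 1×micro: 3; S1 reads c0=3 → after 2×micro: 346; S2 reads c1=82 → after 1×micro: 2 ⇒ (c0=3, c1=346, c2=2)
macro 4: S0 reads c2=2 → after 1×micro: 3; S1 reads c0=3 → after 2×micro: 1402; S2 reads c1=346 → after 1×micro: 2 ⇒ (c0=3, c1=1402, c2=2)

c0 at macro-step 3 = 3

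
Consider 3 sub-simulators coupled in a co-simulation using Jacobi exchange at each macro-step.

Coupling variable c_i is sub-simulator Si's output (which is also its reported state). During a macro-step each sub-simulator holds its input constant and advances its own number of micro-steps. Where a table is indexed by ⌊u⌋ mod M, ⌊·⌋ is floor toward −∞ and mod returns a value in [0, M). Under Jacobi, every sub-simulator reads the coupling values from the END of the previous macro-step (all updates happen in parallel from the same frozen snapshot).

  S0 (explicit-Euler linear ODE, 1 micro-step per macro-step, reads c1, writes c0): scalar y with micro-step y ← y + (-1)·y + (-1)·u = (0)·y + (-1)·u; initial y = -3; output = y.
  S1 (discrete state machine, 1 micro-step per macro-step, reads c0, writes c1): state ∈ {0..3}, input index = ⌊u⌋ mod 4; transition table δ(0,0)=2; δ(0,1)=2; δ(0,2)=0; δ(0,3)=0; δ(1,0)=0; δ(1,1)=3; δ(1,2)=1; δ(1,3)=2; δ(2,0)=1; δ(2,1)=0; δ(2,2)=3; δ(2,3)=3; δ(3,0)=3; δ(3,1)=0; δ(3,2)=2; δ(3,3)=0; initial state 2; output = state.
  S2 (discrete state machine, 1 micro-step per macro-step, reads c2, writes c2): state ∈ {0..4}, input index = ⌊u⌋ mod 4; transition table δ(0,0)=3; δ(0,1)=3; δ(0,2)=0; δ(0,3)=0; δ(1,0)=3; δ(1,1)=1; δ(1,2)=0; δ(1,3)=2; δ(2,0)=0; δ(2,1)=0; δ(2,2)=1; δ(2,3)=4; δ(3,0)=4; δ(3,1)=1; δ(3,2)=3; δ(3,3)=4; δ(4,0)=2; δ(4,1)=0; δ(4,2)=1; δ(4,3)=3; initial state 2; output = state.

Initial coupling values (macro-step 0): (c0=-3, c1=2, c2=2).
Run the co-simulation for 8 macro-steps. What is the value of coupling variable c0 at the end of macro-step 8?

c0 at macro-step 8 = -3

macro 1: S0 reads c1=2 → after 1×micro: -2; S1 reads c0=-3 → after 1×micro: 0; S2 reads c2=2 → after 1×micro: 1 ⇒ (c0=-2, c1=0, c2=1)
macro 2: S0 reads c1=0 → after 1×micro: 0; S1 reads c0=-2 → after 1×micro: 0; S2 reads c2=1 → after 1×micro: 1 ⇒ (c0=0, c1=0, c2=1)
macro 3: S0 reads c1=0 → after 1×micro: 0; S1 reads c0=0 → after 1×micro: 2; S2 reads c2=1 → after 1×micro: 1 ⇒ (c0=0, c1=2, c2=1)
macro 4: S0 reads c1=2 → after 1×micro: -2; S1 reads c0=0 → after 1×micro: 1; S2 reads c2=1 → after 1×micro: 1 ⇒ (c0=-2, c1=1, c2=1)
macro 5: S0 reads c1=1 → after 1×micro: -1; S1 reads c0=-2 → after 1×micro: 1; S2 reads c2=1 → after 1×micro: 1 ⇒ (c0=-1, c1=1, c2=1)
macro 6: S0 reads c1=1 → after 1×micro: -1; S1 reads c0=-1 → after 1×micro: 2; S2 reads c2=1 → after 1×micro: 1 ⇒ (c0=-1, c1=2, c2=1)
macro 7: S0 reads c1=2 → after 1×micro: -2; S1 reads c0=-1 → after 1×micro: 3; S2 reads c2=1 → after 1×micro: 1 ⇒ (c0=-2, c1=3, c2=1)
macro 8: S0 reads c1=3 → after 1×micro: -3; S1 reads c0=-2 → after 1×micro: 2; S2 reads c2=1 → after 1×micro: 1 ⇒ (c0=-3, c1=2, c2=1)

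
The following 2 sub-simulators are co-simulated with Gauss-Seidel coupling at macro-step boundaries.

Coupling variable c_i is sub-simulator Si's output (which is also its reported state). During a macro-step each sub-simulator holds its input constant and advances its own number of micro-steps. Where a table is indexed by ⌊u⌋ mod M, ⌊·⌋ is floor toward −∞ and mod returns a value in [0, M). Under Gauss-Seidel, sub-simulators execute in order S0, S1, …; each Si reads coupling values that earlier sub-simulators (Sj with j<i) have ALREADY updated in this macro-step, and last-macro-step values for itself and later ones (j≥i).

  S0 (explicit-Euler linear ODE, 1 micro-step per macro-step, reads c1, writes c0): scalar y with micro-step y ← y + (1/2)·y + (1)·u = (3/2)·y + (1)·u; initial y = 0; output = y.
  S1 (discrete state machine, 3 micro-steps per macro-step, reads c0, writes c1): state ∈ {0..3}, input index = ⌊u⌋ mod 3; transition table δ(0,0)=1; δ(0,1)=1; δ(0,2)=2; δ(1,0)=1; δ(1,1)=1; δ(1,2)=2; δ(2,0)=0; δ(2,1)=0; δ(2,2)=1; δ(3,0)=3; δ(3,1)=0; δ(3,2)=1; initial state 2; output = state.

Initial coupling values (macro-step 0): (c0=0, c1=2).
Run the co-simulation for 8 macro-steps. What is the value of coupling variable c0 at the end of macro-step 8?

macro 1: S0 reads c1=2 → after 1×micro: 2; S1 reads c0=2 → after 3×micro: 1 ⇒ (c0=2, c1=1)
macro 2: S0 reads c1=1 → after 1×micro: 4; S1 reads c0=4 → after 3×micro: 1 ⇒ (c0=4, c1=1)
macro 3: S0 reads c1=1 → after 1×micro: 7; S1 reads c0=7 → after 3×micro: 1 ⇒ (c0=7, c1=1)
macro 4: S0 reads c1=1 → after 1×micro: 23/2; S1 reads c0=23/2 → after 3×micro: 2 ⇒ (c0=23/2, c1=2)
macro 5: S0 reads c1=2 → after 1×micro: 77/4; S1 reads c0=77/4 → after 3×micro: 1 ⇒ (c0=77/4, c1=1)
macro 6: S0 reads c1=1 → after 1×micro: 239/8; S1 reads c0=239/8 → after 3×micro: 2 ⇒ (c0=239/8, c1=2)
macro 7: S0 reads c1=2 → after 1×micro: 749/16; S1 reads c0=749/16 → after 3×micro: 1 ⇒ (c0=749/16, c1=1)
macro 8: S0 reads c1=1 → after 1×micro: 2279/32; S1 reads c0=2279/32 → after 3×micro: 2 ⇒ (c0=2279/32, c1=2)

c0 at macro-step 8 = 2279/32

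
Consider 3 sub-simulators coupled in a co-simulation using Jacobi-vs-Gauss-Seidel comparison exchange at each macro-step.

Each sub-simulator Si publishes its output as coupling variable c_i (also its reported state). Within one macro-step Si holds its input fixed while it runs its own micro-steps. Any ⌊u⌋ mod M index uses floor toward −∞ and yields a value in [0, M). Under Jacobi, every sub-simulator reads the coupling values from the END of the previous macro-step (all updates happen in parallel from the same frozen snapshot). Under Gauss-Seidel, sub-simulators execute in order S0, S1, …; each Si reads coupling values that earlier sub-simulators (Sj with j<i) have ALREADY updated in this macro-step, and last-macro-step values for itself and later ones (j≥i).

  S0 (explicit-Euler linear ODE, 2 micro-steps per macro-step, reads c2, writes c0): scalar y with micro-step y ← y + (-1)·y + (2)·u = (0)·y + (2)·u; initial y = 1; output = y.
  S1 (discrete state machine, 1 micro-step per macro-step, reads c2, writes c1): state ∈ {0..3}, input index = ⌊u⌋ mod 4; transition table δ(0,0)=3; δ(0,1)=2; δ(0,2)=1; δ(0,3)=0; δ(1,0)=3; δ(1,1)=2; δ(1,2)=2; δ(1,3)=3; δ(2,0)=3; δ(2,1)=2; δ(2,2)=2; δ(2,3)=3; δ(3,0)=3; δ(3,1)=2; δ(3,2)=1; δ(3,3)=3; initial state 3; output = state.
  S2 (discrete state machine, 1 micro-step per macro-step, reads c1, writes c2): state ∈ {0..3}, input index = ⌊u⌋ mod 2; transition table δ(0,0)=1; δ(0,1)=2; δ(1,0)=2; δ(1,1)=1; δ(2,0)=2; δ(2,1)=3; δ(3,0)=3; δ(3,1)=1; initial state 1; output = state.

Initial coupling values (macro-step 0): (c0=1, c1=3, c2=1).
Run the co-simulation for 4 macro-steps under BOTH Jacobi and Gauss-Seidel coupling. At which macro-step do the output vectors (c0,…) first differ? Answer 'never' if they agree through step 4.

first divergence at macro-step: 1

[Jacobi] macro 1: S0 reads c2=1 → after 2×micro: 2; S1 reads c2=1 → after 1×micro: 2; S2 reads c1=3 → after 1×micro: 1 ⇒ (c0=2, c1=2, c2=1)
[Jacobi] macro 2: S0 reads c2=1 → after 2×micro: 2; S1 reads c2=1 → after 1×micro: 2; S2 reads c1=2 → after 1×micro: 2 ⇒ (c0=2, c1=2, c2=2)
[Jacobi] macro 3: S0 reads c2=2 → after 2×micro: 4; S1 reads c2=2 → after 1×micro: 2; S2 reads c1=2 → after 1×micro: 2 ⇒ (c0=4, c1=2, c2=2)
[Jacobi] macro 4: S0 reads c2=2 → after 2×micro: 4; S1 reads c2=2 → after 1×micro: 2; S2 reads c1=2 → after 1×micro: 2 ⇒ (c0=4, c1=2, c2=2)
[Gauss-Seidel] macro 1: S0 reads c2=1 → after 2×micro: 2; S1 reads c2=1 → after 1×micro: 2; S2 reads c1=2 → after 1×micro: 2 ⇒ (c0=2, c1=2, c2=2)
[Gauss-Seidel] macro 2: S0 reads c2=2 → after 2×micro: 4; S1 reads c2=2 → after 1×micro: 2; S2 reads c1=2 → after 1×micro: 2 ⇒ (c0=4, c1=2, c2=2)
[Gauss-Seidel] macro 3: S0 reads c2=2 → after 2×micro: 4; S1 reads c2=2 → after 1×micro: 2; S2 reads c1=2 → after 1×micro: 2 ⇒ (c0=4, c1=2, c2=2)
[Gauss-Seidel] macro 4: S0 reads c2=2 → after 2×micro: 4; S1 reads c2=2 → after 1×micro: 2; S2 reads c1=2 → after 1×micro: 2 ⇒ (c0=4, c1=2, c2=2)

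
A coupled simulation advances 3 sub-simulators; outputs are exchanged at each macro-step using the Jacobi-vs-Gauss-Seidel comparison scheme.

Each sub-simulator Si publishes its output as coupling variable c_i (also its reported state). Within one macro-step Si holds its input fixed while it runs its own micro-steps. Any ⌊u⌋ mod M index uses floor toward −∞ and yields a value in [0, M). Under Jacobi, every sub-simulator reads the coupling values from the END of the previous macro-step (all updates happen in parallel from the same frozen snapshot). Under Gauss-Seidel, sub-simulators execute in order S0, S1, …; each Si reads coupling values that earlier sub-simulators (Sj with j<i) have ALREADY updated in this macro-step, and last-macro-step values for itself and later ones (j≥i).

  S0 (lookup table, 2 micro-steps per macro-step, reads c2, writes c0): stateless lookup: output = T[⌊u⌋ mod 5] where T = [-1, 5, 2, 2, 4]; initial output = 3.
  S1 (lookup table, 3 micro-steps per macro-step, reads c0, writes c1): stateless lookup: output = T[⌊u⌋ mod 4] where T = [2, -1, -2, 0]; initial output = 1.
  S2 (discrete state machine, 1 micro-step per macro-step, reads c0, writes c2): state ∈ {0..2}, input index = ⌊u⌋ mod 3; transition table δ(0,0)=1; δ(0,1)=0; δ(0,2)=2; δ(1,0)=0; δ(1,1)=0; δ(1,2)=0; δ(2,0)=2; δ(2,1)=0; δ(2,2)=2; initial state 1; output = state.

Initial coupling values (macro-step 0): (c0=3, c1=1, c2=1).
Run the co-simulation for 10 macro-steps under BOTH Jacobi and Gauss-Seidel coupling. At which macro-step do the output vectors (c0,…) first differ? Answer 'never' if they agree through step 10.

first divergence at macro-step: 1

[Jacobi] macro 1: S0 reads c2=1 → after 2×micro: 5; S1 reads c0=3 → after 3×micro: 0; S2 reads c0=3 → after 1×micro: 0 ⇒ (c0=5, c1=0, c2=0)
[Jacobi] macro 2: S0 reads c2=0 → after 2×micro: -1; S1 reads c0=5 → after 3×micro: -1; S2 reads c0=5 → after 1×micro: 2 ⇒ (c0=-1, c1=-1, c2=2)
[Jacobi] macro 3: S0 reads c2=2 → after 2×micro: 2; S1 reads c0=-1 → after 3×micro: 0; S2 reads c0=-1 → after 1×micro: 2 ⇒ (c0=2, c1=0, c2=2)
[Jacobi] macro 4: S0 reads c2=2 → after 2×micro: 2; S1 reads c0=2 → after 3×micro: -2; S2 reads c0=2 → after 1×micro: 2 ⇒ (c0=2, c1=-2, c2=2)
[Jacobi] macro 5: S0 reads c2=2 → after 2×micro: 2; S1 reads c0=2 → after 3×micro: -2; S2 reads c0=2 → after 1×micro: 2 ⇒ (c0=2, c1=-2, c2=2)
[Jacobi] macro 6: S0 reads c2=2 → after 2×micro: 2; S1 reads c0=2 → after 3×micro: -2; S2 reads c0=2 → after 1×micro: 2 ⇒ (c0=2, c1=-2, c2=2)
[Jacobi] macro 7: S0 reads c2=2 → after 2×micro: 2; S1 reads c0=2 → after 3×micro: -2; S2 reads c0=2 → after 1×micro: 2 ⇒ (c0=2, c1=-2, c2=2)
[Jacobi] macro 8: S0 reads c2=2 → after 2×micro: 2; S1 reads c0=2 → after 3×micro: -2; S2 reads c0=2 → after 1×micro: 2 ⇒ (c0=2, c1=-2, c2=2)
[Jacobi] macro 9: S0 reads c2=2 → after 2×micro: 2; S1 reads c0=2 → after 3×micro: -2; S2 reads c0=2 → after 1×micro: 2 ⇒ (c0=2, c1=-2, c2=2)
[Jacobi] macro 10: S0 reads c2=2 → after 2×micro: 2; S1 reads c0=2 → after 3×micro: -2; S2 reads c0=2 → after 1×micro: 2 ⇒ (c0=2, c1=-2, c2=2)
[Gauss-Seidel] macro 1: S0 reads c2=1 → after 2×micro: 5; S1 reads c0=5 → after 3×micro: -1; S2 reads c0=5 → after 1×micro: 0 ⇒ (c0=5, c1=-1, c2=0)
[Gauss-Seidel] macro 2: S0 reads c2=0 → after 2×micro: -1; S1 reads c0=-1 → after 3×micro: 0; S2 reads c0=-1 → after 1×micro: 2 ⇒ (c0=-1, c1=0, c2=2)
[Gauss-Seidel] macro 3: S0 reads c2=2 → after 2×micro: 2; S1 reads c0=2 → after 3×micro: -2; S2 reads c0=2 → after 1×micro: 2 ⇒ (c0=2, c1=-2, c2=2)
[Gauss-Seidel] macro 4: S0 reads c2=2 → after 2×micro: 2; S1 reads c0=2 → after 3×micro: -2; S2 reads c0=2 → after 1×micro: 2 ⇒ (c0=2, c1=-2, c2=2)
[Gauss-Seidel] macro 5: S0 reads c2=2 → after 2×micro: 2; S1 reads c0=2 → after 3×micro: -2; S2 reads c0=2 → after 1×micro: 2 ⇒ (c0=2, c1=-2, c2=2)
[Gauss-Seidel] macro 6: S0 reads c2=2 → after 2×micro: 2; S1 reads c0=2 → after 3×micro: -2; S2 reads c0=2 → after 1×micro: 2 ⇒ (c0=2, c1=-2, c2=2)
[Gauss-Seidel] macro 7: S0 reads c2=2 → after 2×micro: 2; S1 reads c0=2 → after 3×micro: -2; S2 reads c0=2 → after 1×micro: 2 ⇒ (c0=2, c1=-2, c2=2)
[Gauss-Seidel] macro 8: S0 reads c2=2 → after 2×micro: 2; S1 reads c0=2 → after 3×micro: -2; S2 reads c0=2 → after 1×micro: 2 ⇒ (c0=2, c1=-2, c2=2)
[Gauss-Seidel] macro 9: S0 reads c2=2 → after 2×micro: 2; S1 reads c0=2 → after 3×micro: -2; S2 reads c0=2 → after 1×micro: 2 ⇒ (c0=2, c1=-2, c2=2)
[Gauss-Seidel] macro 10: S0 reads c2=2 → after 2×micro: 2; S1 reads c0=2 → after 3×micro: -2; S2 reads c0=2 → after 1×micro: 2 ⇒ (c0=2, c1=-2, c2=2)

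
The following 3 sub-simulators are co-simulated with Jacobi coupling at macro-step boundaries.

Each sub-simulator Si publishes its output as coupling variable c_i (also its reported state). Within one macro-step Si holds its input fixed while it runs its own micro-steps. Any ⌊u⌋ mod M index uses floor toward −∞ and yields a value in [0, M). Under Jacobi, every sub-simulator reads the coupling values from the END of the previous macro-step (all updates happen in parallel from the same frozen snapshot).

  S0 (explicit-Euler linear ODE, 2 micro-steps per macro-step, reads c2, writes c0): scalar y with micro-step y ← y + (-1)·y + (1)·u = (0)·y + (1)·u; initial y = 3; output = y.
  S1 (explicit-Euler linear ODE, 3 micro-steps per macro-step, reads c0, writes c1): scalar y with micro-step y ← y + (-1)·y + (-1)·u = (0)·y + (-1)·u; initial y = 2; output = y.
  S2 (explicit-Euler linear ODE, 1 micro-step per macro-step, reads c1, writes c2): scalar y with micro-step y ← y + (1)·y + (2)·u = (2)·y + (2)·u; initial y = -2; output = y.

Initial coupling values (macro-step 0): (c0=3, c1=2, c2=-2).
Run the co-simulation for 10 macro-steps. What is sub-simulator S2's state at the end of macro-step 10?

S2 state at macro-step 10 = 160

macro 1: S0 reads c2=-2 → after 2×micro: -2; S1 reads c0=3 → after 3×micro: -3; S2 reads c1=2 → after 1×micro: 0 ⇒ (c0=-2, c1=-3, c2=0)
macro 2: S0 reads c2=0 → after 2×micro: 0; S1 reads c0=-2 → after 3×micro: 2; S2 reads c1=-3 → after 1×micro: -6 ⇒ (c0=0, c1=2, c2=-6)
macro 3: S0 reads c2=-6 → after 2×micro: -6; S1 reads c0=0 → after 3×micro: 0; S2 reads c1=2 → after 1×micro: -8 ⇒ (c0=-6, c1=0, c2=-8)
macro 4: S0 reads c2=-8 → after 2×micro: -8; S1 reads c0=-6 → after 3×micro: 6; S2 reads c1=0 → after 1×micro: -16 ⇒ (c0=-8, c1=6, c2=-16)
macro 5: S0 reads c2=-16 → after 2×micro: -16; S1 reads c0=-8 → after 3×micro: 8; S2 reads c1=6 → after 1×micro: -20 ⇒ (c0=-16, c1=8, c2=-20)
macro 6: S0 reads c2=-20 → after 2×micro: -20; S1 reads c0=-16 → after 3×micro: 16; S2 reads c1=8 → after 1×micro: -24 ⇒ (c0=-20, c1=16, c2=-24)
macro 7: S0 reads c2=-24 → after 2×micro: -24; S1 reads c0=-20 → after 3×micro: 20; S2 reads c1=16 → after 1×micro: -16 ⇒ (c0=-24, c1=20, c2=-16)
macro 8: S0 reads c2=-16 → after 2×micro: -16; S1 reads c0=-24 → after 3×micro: 24; S2 reads c1=20 → after 1×micro: 8 ⇒ (c0=-16, c1=24, c2=8)
macro 9: S0 reads c2=8 → after 2×micro: 8; S1 reads c0=-16 → after 3×micro: 16; S2 reads c1=24 → after 1×micro: 64 ⇒ (c0=8, c1=16, c2=64)
macro 10: S0 reads c2=64 → after 2×micro: 64; S1 reads c0=8 → after 3×micro: -8; S2 reads c1=16 → after 1×micro: 160 ⇒ (c0=64, c1=-8, c2=160)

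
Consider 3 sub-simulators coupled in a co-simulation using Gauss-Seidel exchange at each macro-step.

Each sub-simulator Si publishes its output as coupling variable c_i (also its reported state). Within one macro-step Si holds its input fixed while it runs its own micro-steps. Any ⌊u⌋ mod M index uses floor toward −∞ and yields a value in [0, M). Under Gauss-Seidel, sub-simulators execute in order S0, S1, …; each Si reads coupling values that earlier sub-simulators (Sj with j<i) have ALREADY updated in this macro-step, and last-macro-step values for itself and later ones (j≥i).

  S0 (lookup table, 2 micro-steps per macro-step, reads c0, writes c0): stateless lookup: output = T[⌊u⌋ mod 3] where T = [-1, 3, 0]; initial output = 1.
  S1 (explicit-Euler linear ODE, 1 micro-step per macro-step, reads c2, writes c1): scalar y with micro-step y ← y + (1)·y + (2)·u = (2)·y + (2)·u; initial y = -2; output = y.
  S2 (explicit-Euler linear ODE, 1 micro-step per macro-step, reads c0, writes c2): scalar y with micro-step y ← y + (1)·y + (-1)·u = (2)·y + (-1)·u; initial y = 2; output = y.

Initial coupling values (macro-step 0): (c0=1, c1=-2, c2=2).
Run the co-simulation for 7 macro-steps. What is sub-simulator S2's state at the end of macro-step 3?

S2 state at macro-step 3 = 6

macro 1: S0 reads c0=1 → after 2×micro: 3; S1 reads c2=2 → after 1×micro: 0; S2 reads c0=3 → after 1×micro: 1 ⇒ (c0=3, c1=0, c2=1)
macro 2: S0 reads c0=3 → after 2×micro: -1; S1 reads c2=1 → after 1×micro: 2; S2 reads c0=-1 → after 1×micro: 3 ⇒ (c0=-1, c1=2, c2=3)
macro 3: S0 reads c0=-1 → after 2×micro: 0; S1 reads c2=3 → after 1×micro: 10; S2 reads c0=0 → after 1×micro: 6 ⇒ (c0=0, c1=10, c2=6)
macro 4: S0 reads c0=0 → after 2×micro: -1; S1 reads c2=6 → after 1×micro: 32; S2 reads c0=-1 → after 1×micro: 13 ⇒ (c0=-1, c1=32, c2=13)
macro 5: S0 reads c0=-1 → after 2×micro: 0; S1 reads c2=13 → after 1×micro: 90; S2 reads c0=0 → after 1×micro: 26 ⇒ (c0=0, c1=90, c2=26)
macro 6: S0 reads c0=0 → after 2×micro: -1; S1 reads c2=26 → after 1×micro: 232; S2 reads c0=-1 → after 1×micro: 53 ⇒ (c0=-1, c1=232, c2=53)
macro 7: S0 reads c0=-1 → after 2×micro: 0; S1 reads c2=53 → after 1×micro: 570; S2 reads c0=0 → after 1×micro: 106 ⇒ (c0=0, c1=570, c2=106)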